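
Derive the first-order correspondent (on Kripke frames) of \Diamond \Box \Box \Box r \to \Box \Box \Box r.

This is a Sahlqvist (Geach-type) schema ◇^1□^3r → □^3◇^0r.
Minimal-valuation argument: fix x; take any y with xR^1y and any z with xR^3z. Set V(r) to the set of worlds R-reachable from y in exactly 3 steps. Then □^3r holds at y, so the antecedent holds at x; validity forces ◇^0r at z, giving a w with zR^0w and yR^3w.
First-order correspondent: \forall x \forall y \forall z ((xRy \wedge x R^3 z) \to \exists w (y R^3 w \wedge z = w)).

\forall x \forall y \forall z ((xRy \wedge x R^3 z) \to \exists w (y R^3 w \wedge z = w))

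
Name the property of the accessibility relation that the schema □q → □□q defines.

Suppose □q→□□q is valid. Take Rxy, Ryz and set V(q)={w : Rxw}. Then □q at x, so □□q at x, so □q at y, so q at z, i.e. Rxz.
Conversely, any frame satisfying ∀x ∀y ∀z (Rxy ∧ Ryz → Rxz) validates the schema.
So the correspondent is transitivity.

Transitivity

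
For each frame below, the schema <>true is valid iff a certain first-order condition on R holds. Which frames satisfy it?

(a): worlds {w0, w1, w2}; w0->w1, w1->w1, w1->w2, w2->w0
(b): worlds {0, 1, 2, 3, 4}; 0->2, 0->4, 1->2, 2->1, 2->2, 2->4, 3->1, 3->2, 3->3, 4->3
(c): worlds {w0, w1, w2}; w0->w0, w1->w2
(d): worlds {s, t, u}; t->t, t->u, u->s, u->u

(a), (b)

This is the axiom for seriality; its first-order frame correspondent is forall x exists y Rxy.
(a): holds.
(b): holds.
(c): fails — world w2 has no successor.
(d): fails — world s has no successor.
Valid on: (a), (b).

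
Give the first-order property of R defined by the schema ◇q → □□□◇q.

This is a Sahlqvist (Geach-type) schema ◇^1□^0q → □^3◇^1q.
Minimal-valuation argument: fix x; take any y with xR^1y and any z with xR^3z. Set V(q) to the set of worlds R-reachable from y in exactly 0 steps. Then □^0q holds at y, so the antecedent holds at x; validity forces ◇^1q at z, giving a w with zR^1w and yR^0w.
First-order correspondent: ∀x ∀y ∀z ((xRy ∧ xR³z) → ∃w (y = w ∧ zRw)).

∀x ∀y ∀z ((xRy ∧ xR³z) → ∃w (y = w ∧ zRw))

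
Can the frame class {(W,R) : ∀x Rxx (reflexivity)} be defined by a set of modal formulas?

Yes — defined by □p → p

This is a Sahlqvist condition; the T axiom □p → p defines it.
Suppose □p→p is valid. At any x set V(p)={w : Rxw}. Then □p holds at x, so p holds at x, i.e. Rxx.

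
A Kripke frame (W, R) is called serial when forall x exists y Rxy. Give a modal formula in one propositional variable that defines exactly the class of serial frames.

A defining formula is □r → ◇r (the D axiom).
Suppose □r→◇r is valid. At any x set V(r)=W. Then □r at x, so ◇r at x, so x has a successor.

□r → ◇r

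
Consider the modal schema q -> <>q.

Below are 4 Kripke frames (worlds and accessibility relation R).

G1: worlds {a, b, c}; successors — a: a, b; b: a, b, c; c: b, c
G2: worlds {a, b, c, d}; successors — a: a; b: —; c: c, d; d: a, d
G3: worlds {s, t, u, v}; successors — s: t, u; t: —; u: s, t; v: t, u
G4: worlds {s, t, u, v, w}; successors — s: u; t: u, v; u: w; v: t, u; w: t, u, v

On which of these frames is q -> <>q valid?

This is the axiom for reflexivity; its first-order frame correspondent is forall x Rxx.
G1: holds.
G2: fails — world b does not see itself.
G3: fails — world s does not see itself.
G4: fails — world s does not see itself.

G1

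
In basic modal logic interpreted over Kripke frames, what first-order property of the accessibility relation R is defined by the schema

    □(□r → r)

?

shift-reflexivity

Suppose □(□r→r) is valid. Take Rxy and set V(r)={w : Ryw}. Then at y, □r holds; since □(□r→r) at x, □r→r at y, so r at y, i.e. Ryy.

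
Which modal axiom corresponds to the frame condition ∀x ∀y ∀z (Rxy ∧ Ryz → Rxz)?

□r → □□r

The condition is transitivity. The 4 schema □r → □□r defines it.
Suppose □r→□□r is valid. Take Rxy, Ryz and set V(r)={w : Rxw}. Then □r at x, so □□r at x, so □r at y, so r at z, i.e. Rxz.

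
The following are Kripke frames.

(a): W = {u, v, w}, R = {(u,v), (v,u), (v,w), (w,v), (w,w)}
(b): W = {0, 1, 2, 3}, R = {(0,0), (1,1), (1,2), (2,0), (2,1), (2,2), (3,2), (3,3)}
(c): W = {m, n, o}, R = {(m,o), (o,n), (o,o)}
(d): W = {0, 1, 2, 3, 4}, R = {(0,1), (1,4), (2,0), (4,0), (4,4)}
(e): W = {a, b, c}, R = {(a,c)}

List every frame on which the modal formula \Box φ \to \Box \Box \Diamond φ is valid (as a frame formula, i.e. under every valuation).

(a), (e)

The schema corresponds to a generalized confluence (Geach) condition: \forall x \forall z (x R^2 z \to \exists w (xRw \wedge zRw)).
(a): satisfies the condition.
(b): fails — 1R²0 but no w with 1Rw and 0Rw.
(c): fails — mR²n but no w with mRw and nRw.
(d): fails — 0R²4 but no w with 0Rw and 4Rw.
(e): satisfies the condition.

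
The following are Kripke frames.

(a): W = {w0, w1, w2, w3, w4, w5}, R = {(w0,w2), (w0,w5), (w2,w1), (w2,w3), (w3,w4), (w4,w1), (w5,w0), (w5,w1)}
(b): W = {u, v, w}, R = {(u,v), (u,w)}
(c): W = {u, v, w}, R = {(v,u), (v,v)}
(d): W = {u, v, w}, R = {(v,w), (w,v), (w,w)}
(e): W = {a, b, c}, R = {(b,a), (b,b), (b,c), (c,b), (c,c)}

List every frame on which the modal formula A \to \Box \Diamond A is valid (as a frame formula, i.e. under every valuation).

The schema corresponds to symmetry: \forall x \forall y (Rxy \to Ryx).
(a): fails — Rw4w1 but not Rw1w4.
(b): fails — Ruv but not Rvu.
(c): fails — Rvu but not Ruv.
(d): ✓.
(e): fails — Rba but not Rab.
Valid on: (d).

(d)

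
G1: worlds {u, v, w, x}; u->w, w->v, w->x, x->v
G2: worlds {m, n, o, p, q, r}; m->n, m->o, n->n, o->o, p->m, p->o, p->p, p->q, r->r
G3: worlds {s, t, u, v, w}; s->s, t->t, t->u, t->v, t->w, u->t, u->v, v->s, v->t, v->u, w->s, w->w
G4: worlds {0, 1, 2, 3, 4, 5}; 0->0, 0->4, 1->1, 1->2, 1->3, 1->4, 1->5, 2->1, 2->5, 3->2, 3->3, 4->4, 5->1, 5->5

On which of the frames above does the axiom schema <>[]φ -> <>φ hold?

The schema corresponds to a generalized confluence (Geach) condition: forall x forall y (xRy -> exists w (yRw & xRw)).
G1: fails — uRw but no t with wRt and uRt.
G2: fails — pRq but no w with qRw and pRw.
G3: holds.
G4: fails — 3R2 but no w with 2Rw and 3Rw.

G3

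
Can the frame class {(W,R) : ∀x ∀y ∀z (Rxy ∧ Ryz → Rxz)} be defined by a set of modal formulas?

Yes, by □p → □□p

Yes: it is transitivity, defined by the 4 schema □p → □□p.
Suppose □p→□□p is valid. Take Rxy, Ryz and set V(p)={w : Rxw}. Then □p at x, so □□p at x, so □p at y, so p at z, i.e. Rxz.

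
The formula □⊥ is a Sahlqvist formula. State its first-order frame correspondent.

Emptiness of R

This is the Ver axiom.
It corresponds to emptiness of R: ∀x ∀y ¬Rxy.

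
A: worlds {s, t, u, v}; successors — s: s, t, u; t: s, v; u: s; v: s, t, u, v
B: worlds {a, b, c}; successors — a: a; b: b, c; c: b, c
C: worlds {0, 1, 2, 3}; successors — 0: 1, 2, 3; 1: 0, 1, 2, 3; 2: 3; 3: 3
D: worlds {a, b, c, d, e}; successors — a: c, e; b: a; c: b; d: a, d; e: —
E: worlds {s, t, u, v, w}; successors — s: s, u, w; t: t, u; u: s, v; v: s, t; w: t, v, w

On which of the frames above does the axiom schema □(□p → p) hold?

This is the axiom for shift-reflexivity; its first-order frame correspondent is ∀x ∀y (Rxy → Ryy).
A: fails — Rvt but not Rtt.
B: satisfies the condition.
C: fails — R10 but not R00.
D: fails — Rae but not Ree.
E: fails — Ruv but not Rvv.

B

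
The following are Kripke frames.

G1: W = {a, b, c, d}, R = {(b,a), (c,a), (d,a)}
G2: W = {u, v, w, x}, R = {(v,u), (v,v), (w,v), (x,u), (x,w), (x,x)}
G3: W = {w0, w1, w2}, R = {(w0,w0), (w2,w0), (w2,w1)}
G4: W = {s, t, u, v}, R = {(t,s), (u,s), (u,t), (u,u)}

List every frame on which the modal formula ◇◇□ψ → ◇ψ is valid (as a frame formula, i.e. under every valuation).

This is the axiom for a generalized confluence (Geach) condition; its first-order frame correspondent is ∀x ∀y (xR²y → ∃w (yRw ∧ xRw)).
G1: holds.
G2: fails — vR²u but no t with uRt and vRt.
G3: holds.
G4: fails — uR²s but no w with sRw and uRw.
Valid on: G1, G3.

G1, G3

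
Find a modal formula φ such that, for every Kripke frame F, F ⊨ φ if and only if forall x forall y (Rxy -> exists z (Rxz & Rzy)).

This is density; the standard corresponding axiom is C4: □□ψ → □ψ.

□□ψ → □ψ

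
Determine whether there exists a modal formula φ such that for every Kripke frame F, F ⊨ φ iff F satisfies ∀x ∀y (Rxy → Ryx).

Yes: it is symmetry, defined by the B schema p → □◇p.

Definable; p → □◇p defines it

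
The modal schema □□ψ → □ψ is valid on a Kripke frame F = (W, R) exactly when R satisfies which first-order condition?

density

Suppose □□ψ→□ψ is valid. Take Rxy and set V(ψ)={w : xR²w}. Then □□ψ at x, so □ψ at x, so ψ at y, i.e. ∃z(Rxz∧Rzy).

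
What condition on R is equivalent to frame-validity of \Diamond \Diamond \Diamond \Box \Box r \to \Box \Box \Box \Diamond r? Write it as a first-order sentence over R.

\forall x \forall y \forall z ((x R^3 y \wedge x R^3 z) \to \exists w (y R^2 w \wedge zRw))

This is a Sahlqvist (Geach-type) schema ◇^3□^2r → □^3◇^1r.
First-order correspondent: \forall x \forall y \forall z ((x R^3 y \wedge x R^3 z) \to \exists w (y R^2 w \wedge zRw)).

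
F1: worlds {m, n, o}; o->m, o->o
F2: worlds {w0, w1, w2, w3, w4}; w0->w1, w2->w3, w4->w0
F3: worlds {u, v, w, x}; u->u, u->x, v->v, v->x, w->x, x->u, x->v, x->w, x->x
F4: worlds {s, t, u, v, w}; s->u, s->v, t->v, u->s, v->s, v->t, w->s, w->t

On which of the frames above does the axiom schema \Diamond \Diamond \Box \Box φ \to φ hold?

Frame correspondent (Sahlqvist): \forall x \forall y (x R^2 y \to \exists w (y R^2 w \wedge x = w)) — i.e. a generalized confluence (Geach) condition.
F1: fails — oR²m but no w with mR²w and o=w.
F2: fails — w4R²w1 but no w with w1R²w and w4=w.
F3: satisfies the condition.
F4: fails — wR²u but no w* with uR²w* and w=w*.

F3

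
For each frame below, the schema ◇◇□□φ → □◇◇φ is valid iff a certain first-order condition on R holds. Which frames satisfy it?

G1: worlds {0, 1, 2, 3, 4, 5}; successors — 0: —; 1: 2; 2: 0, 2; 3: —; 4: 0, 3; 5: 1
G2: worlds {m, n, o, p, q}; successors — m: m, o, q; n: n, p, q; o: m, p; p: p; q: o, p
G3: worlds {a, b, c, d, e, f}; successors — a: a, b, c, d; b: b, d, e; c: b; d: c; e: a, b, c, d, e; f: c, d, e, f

This is the axiom for a generalized confluence (Geach) condition; its first-order frame correspondent is ∀x ∀y ∀z ((xR²y ∧ xRz) → ∃w (yR²w ∧ zR²w)).
G1: fails — 1R²0, 1R2 but no w with 0R²w and 2R²w.
G2: ✓.
G3: ✓.
Valid on: G2, G3.

G2, G3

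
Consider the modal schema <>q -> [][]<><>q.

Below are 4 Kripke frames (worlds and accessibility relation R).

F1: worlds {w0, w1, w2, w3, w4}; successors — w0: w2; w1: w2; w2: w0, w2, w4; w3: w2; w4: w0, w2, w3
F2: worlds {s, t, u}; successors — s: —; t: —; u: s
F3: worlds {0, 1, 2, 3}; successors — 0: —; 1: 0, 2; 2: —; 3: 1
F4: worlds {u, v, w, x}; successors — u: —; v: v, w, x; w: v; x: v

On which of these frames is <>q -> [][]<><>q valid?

F2, F4

The schema corresponds to a generalized confluence (Geach) condition: forall x forall y forall z ((xRy & x R^2 z) -> exists w (y = w & z R^2 w)).
F1: fails — w4Rw3, w4R²w0 but no w with w3=w and w0R²w.
F2: satisfies the condition.
F3: fails — 3R1, 3R²0 but no w with 1=w and 0R²w.
F4: satisfies the condition.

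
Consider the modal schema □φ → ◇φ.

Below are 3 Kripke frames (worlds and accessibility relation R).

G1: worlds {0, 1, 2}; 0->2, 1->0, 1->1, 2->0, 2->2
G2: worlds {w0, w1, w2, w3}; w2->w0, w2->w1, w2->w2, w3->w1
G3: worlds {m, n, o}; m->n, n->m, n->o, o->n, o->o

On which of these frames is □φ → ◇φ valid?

The schema corresponds to seriality: ∀x ∃y Rxy.
G1: holds.
G2: fails — world w0 has no successor.
G3: holds.
Valid on: G1, G3.

G1, G3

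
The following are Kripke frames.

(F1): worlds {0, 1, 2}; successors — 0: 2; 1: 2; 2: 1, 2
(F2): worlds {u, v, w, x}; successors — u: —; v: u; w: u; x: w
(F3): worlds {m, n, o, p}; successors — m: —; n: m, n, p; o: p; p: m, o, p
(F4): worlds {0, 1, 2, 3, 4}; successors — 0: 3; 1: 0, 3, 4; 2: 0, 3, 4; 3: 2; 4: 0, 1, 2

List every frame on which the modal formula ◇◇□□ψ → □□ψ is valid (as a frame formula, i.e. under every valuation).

(F1)

This is the axiom for a generalized confluence (Geach) condition; its first-order frame correspondent is ∀x ∀y ∀z ((xR²y ∧ xR²z) → ∃w (yR²w ∧ z = w)).
(F1): condition met.
(F2): fails — xR²u, xR²u but no t with uR²t and u=t.
(F3): fails — nR²m, nR²m but no w with mR²w and m=w.
(F4): fails — 1R²0, 1R²0 but no w with 0R²w and 0=w.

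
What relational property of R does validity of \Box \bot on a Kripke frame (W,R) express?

emptiness of R

□⊥ is valid iff no world has any successor (otherwise □⊥ fails at any world with one).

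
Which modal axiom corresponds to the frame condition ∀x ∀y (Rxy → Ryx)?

s → □◇s

A defining formula is s → □◇s (the B axiom).
Suppose s→□◇s is valid. Take Rxy and set V(s)={x}. Then s at x, so □◇s at x, so ◇s at y, so some z with Ryz has s; z=x, i.e. Ryx.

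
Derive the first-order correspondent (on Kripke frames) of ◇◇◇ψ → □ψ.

∀x ∀y ∀z ((xR³y ∧ xRz) → ∃w (y = w ∧ z = w))

This is a Sahlqvist (Geach-type) schema ◇^3□^0ψ → □^1◇^0ψ.
Minimal-valuation argument: fix x; take any y with xR^3y and any z with xR^1z. Set V(ψ) to the set of worlds R-reachable from y in exactly 0 steps. Then □^0ψ holds at y, so the antecedent holds at x; validity forces ◇^0ψ at z, giving a w with zR^0w and yR^0w.
First-order correspondent: ∀x ∀y ∀z ((xR³y ∧ xRz) → ∃w (y = w ∧ z = w)).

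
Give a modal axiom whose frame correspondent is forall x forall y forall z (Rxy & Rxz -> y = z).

◇s → □s

A defining formula is ◇s → □s (the CD axiom).
Suppose ◇s→□s is valid. Take Rxy, Rxz and set V(s)={y}. Then ◇s at x, so □s at x, so s at z, i.e. z=y.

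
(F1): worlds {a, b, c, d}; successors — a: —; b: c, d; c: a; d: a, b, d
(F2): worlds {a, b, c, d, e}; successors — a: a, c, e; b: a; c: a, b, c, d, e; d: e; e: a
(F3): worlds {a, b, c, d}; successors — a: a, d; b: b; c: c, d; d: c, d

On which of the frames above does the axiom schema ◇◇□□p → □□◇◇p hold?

Frame correspondent (Sahlqvist): ∀x ∀y ∀z ((xR²y ∧ xR²z) → ∃w (yR²w ∧ zR²w)) — i.e. a generalized confluence (Geach) condition.
(F1): fails — bR²a, bR²a but no w with aR²w and aR²w.
(F2): condition met.
(F3): condition met.

(F2), (F3)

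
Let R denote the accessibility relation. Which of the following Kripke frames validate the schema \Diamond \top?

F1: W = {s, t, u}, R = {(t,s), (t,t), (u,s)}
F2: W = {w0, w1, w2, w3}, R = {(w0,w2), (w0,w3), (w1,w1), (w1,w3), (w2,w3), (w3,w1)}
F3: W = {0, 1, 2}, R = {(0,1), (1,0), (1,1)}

Frame correspondent (Sahlqvist): \forall x \exists y Rxy — i.e. seriality.
F1: fails — world s has no successor.
F2: satisfies the condition.
F3: fails — world 2 has no successor.

F2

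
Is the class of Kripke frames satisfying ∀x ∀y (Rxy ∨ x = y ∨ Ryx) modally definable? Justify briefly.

If a class were modally definable it would be closed under disjoint unions (Goldblatt–Thomason).
Take 2 disjoint single-world reflexive frames: each is trivially connected, but their disjoint union has 2 worlds with no edge between distinct components, so it is not connected.
So no modal formula (or set of formulas) defines exactly the connected frames.

Not modally definable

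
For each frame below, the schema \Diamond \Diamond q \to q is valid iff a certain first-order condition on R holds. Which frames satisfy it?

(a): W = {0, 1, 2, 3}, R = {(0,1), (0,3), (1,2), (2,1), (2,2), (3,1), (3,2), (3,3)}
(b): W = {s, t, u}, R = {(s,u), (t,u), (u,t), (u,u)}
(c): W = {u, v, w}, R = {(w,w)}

This is the axiom for a generalized confluence (Geach) condition; its first-order frame correspondent is \forall x \forall y (x R^2 y \to \exists w (y = w \wedge x = w)).
(a): fails — 0R²1 but 1 ≠ 0.
(b): fails — sR²t but t ≠ s.
(c): holds.

(c)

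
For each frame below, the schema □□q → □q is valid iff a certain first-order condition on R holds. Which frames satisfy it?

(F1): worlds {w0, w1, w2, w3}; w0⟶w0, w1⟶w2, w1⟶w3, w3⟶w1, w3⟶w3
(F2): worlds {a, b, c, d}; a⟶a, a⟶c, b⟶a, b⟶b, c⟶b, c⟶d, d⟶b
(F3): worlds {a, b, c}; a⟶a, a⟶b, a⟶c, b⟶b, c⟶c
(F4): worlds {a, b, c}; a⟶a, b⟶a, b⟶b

The schema corresponds to density: ∀x ∀y (Rxy → ∃z (Rxz ∧ Rzy)).
(F1): fails — Rw1w2 but no z with Rw1z and Rzw2.
(F2): fails — Rcd but no z with Rcz and Rzd.
(F3): satisfies the condition.
(F4): satisfies the condition.

(F3), (F4)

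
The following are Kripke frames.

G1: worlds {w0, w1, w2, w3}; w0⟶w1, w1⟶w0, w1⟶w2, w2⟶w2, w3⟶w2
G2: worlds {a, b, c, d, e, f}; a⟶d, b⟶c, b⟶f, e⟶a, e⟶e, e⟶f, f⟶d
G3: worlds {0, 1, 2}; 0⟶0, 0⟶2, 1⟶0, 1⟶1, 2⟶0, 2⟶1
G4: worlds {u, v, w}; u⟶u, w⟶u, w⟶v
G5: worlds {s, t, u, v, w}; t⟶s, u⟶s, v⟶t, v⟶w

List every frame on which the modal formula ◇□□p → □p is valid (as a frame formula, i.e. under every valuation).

G3

The schema corresponds to a generalized confluence (Geach) condition: ∀x ∀y ∀z ((xRy ∧ xRz) → ∃w (yR²w ∧ z = w)).
G1: fails — w1Rw2, w1Rw0 but no w with w2R²w and w0=w.
G2: fails — aRd, aRd but no w with dR²w and d=w.
G3: satisfies the condition.
G4: fails — wRu, wRv but no t with uR²t and v=t.
G5: fails — tRs, tRs but no w* with sR²w* and s=w*.
Valid on: G3.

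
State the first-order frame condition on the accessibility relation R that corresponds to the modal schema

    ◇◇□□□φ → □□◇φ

∀x ∀y ∀z ((xR²y ∧ xR²z) → ∃w (yR³w ∧ zRw))

This is a Sahlqvist (Geach-type) schema ◇^2□^3φ → □^2◇^1φ.
First-order correspondent: ∀x ∀y ∀z ((xR²y ∧ xR²z) → ∃w (yR³w ∧ zRw)).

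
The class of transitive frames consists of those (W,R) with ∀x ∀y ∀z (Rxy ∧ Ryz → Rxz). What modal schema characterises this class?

□ψ → □□ψ

The condition is transitivity. The 4 schema □ψ → □□ψ defines it.
Suppose □ψ→□□ψ is valid. Take Rxy, Ryz and set V(ψ)={w : Rxw}. Then □ψ at x, so □□ψ at x, so □ψ at y, so ψ at z, i.e. Rxz.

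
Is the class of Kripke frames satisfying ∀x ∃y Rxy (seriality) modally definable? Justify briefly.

This is a Sahlqvist condition; the D axiom □r → ◇r defines it.
Suppose □r→◇r is valid. At any x set V(r)=W. Then □r at x, so ◇r at x, so x has a successor.

Definable; □r → ◇r defines it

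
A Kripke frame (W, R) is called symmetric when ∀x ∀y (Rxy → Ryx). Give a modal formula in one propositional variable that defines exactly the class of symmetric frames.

ψ → □◇ψ

The condition is symmetry. The B schema ψ → □◇ψ defines it.
Suppose ψ→□◇ψ is valid. Take Rxy and set V(ψ)={x}. Then ψ at x, so □◇ψ at x, so ◇ψ at y, so some z with Ryz has ψ; z=x, i.e. Ryx.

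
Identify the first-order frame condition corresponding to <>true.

This schema is equivalent to the D axiom □r → ◇r.
It corresponds to seriality: forall x exists y Rxy.

seriality: forall x exists y Rxy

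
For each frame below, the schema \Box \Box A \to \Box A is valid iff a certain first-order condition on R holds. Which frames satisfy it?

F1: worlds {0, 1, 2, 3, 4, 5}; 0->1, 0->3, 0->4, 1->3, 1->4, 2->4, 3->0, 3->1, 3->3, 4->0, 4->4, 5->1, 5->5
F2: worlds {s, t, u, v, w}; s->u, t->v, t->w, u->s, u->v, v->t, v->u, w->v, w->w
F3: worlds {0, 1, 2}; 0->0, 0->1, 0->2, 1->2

The schema corresponds to density: \forall x \forall y (Rxy \to \exists z (Rxz \wedge Rzy)).
F1: holds.
F2: fails — Ruv but no z with Ruz and Rzv.
F3: fails — R12 but no z with R1z and Rz2.
Valid on: F1.

F1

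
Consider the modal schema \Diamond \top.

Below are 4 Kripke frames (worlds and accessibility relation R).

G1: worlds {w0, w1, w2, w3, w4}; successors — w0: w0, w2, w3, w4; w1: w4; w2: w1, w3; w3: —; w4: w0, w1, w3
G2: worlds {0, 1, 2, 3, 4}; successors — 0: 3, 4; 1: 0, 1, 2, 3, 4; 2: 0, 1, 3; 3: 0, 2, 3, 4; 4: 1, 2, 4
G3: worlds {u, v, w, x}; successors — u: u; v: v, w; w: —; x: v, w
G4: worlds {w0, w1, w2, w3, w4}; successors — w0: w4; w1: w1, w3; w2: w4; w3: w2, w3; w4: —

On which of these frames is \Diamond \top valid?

Frame correspondent (Sahlqvist): \forall x \exists y Rxy — i.e. seriality.
G1: fails — world w3 has no successor.
G2: ✓.
G3: fails — world w has no successor.
G4: fails — world w4 has no successor.
Valid on: G2.

G2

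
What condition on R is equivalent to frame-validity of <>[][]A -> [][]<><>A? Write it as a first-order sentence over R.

forall x forall y forall z ((xRy & x R^2 z) -> exists w (y R^2 w & z R^2 w))

This is a Sahlqvist (Geach-type) schema ◇^1□^2A → □^2◇^2A.
First-order correspondent: forall x forall y forall z ((xRy & x R^2 z) -> exists w (y R^2 w & z R^2 w)).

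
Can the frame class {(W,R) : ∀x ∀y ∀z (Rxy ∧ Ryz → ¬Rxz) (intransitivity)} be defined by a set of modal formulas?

Any modally definable frame class is closed under surjective bounded morphisms.
The 7-cycle (worlds w0,w1,w2,w3,w4,w5,w6 with w0→w1→w2→w3→w4→w5→w6→w0) is intransitive. Mapping every world to a single reflexive point • is a surjective bounded morphism; the reflexive point is not intransitive (R••∧R•• but R••).
Hence intransitivity is not modally definable.

Not definable by any modal formula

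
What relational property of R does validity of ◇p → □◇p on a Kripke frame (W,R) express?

The Euclidean property

Suppose ◇p→□◇p is valid. Take Rxy, Rxz and set V(p)={y}. Then ◇p at x, so □◇p at x, so ◇p at z, so some w with Rzw has p; w=y, i.e. Rzy. By symmetry of the argument, Ryz.
Conversely, any frame satisfying ∀x ∀y ∀z (Rxy ∧ Rxz → Ryz) validates the schema.
Frame condition: ∀x ∀y ∀z (Rxy ∧ Rxz → Ryz).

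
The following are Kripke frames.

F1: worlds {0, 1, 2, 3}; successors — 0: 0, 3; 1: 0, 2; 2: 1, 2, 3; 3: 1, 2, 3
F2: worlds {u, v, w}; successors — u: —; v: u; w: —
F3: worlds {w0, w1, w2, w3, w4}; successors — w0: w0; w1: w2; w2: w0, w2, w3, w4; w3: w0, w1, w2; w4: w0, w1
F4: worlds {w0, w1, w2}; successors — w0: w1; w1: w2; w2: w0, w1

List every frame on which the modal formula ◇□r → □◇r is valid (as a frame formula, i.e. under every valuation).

F1

This is the axiom for convergence; its first-order frame correspondent is ∀x ∀y ∀z (Rxy ∧ Rxz → ∃w (Ryw ∧ Rzw)).
F1: holds.
F2: fails — Rvu and Rvu but u and u have no common successor.
F3: fails — Rw3w1 and Rw3w0 but w1 and w0 have no common successor.
F4: fails — Rw2w0 and Rw2w1 but w0 and w1 have no common successor.
Valid on: F1.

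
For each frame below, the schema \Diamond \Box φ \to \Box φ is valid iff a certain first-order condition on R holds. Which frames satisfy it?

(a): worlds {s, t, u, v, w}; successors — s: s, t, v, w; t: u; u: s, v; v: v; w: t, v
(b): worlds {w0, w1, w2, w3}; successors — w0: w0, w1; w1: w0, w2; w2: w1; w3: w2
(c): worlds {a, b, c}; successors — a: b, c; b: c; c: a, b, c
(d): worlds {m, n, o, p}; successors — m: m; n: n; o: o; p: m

(d)

This is the axiom for the Euclidean property; its first-order frame correspondent is \forall x \forall y \forall z (Rxy \wedge Rxz \to Ryz).
(a): fails — Rsv and Rsw but not Rvw.
(b): fails — Rw0w1 and Rw0w1 but not Rw1w1.
(c): fails — Rab and Rab but not Rbb.
(d): satisfies the condition.
Valid on: (d).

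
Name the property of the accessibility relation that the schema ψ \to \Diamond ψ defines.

This is frame-equivalent to □ψ → ψ (substitute ¬ψ for ψ and contrapose).
Suppose □ψ→ψ is valid. At any x set V(ψ)={w : Rxw}. Then □ψ holds at x, so ψ holds at x, i.e. Rxx.

reflexivity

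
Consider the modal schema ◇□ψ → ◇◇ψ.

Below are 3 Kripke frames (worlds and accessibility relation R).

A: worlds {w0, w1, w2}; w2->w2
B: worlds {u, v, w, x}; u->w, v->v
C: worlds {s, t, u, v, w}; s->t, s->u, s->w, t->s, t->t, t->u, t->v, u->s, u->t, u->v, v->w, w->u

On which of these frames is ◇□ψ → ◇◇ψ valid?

A, C

The schema corresponds to a generalized confluence (Geach) condition: ∀x ∀y (xRy → ∃w (yRw ∧ xR²w)).
A: satisfies the condition.
B: fails — uRw but no t with wRt and uR²t.
C: satisfies the condition.
Valid on: A, C.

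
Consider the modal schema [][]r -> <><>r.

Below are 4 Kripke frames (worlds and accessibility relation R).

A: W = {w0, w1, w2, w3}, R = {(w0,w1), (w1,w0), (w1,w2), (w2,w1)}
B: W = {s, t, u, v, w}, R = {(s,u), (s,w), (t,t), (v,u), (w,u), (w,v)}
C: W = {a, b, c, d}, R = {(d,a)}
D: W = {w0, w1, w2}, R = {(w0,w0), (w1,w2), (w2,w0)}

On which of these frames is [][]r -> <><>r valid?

D

The schema corresponds to a generalized confluence (Geach) condition: forall x exists w (x R^2 w & x R^2 w).
A: fails — at w3 but no w with w3R²w and w3R²w.
B: fails — at u but no w* with uR²w* and uR²w*.
C: fails — at a but no w with aR²w and aR²w.
D: satisfies the condition.
Valid on: D.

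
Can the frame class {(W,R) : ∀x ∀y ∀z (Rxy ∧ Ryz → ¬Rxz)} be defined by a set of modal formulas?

If a class were modally definable it would be closed under surjective bounded morphisms (Goldblatt–Thomason).
The 5-cycle (worlds a,b,c,d,e with a→b→c→d→e→a) is intransitive. Mapping every world to a single reflexive point • is a surjective bounded morphism; the reflexive point is not intransitive (R••∧R•• but R••).
So no modal formula (or set of formulas) defines exactly the intransitive frames.

No — not modally definable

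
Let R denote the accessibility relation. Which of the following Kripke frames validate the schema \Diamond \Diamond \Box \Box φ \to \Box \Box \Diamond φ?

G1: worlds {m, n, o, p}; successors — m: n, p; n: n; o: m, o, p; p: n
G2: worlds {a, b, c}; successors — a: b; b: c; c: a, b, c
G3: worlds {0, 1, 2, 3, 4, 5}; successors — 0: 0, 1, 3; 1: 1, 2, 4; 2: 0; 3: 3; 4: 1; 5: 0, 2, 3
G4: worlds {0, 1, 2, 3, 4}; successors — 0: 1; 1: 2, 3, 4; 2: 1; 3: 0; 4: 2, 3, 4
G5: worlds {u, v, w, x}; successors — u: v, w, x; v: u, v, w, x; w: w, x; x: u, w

G5

This is the axiom for a generalized confluence (Geach) condition; its first-order frame correspondent is \forall x \forall y \forall z ((x R^2 y \wedge x R^2 z) \to \exists w (y R^2 w \wedge zRw)).
G1: fails — oR²m, oR²o but no w with mR²w and oRw.
G2: fails — bR²a, bR²a but no w with aR²w and aRw.
G3: fails — 0R²1, 0R²3 but no w with 1R²w and 3Rw.
G4: fails — 0R²2, 0R²2 but no w with 2R²w and 2Rw.
G5: satisfies the condition.
Valid on: G5.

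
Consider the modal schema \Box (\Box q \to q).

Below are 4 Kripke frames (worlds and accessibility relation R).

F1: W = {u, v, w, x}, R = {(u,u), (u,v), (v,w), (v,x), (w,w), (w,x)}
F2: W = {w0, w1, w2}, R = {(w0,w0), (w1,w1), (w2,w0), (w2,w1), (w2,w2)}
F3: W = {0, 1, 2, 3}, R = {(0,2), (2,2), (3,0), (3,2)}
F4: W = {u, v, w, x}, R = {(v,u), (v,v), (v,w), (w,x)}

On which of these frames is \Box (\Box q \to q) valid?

F2

The schema corresponds to shift-reflexivity: \forall x \forall y (Rxy \to Ryy).
F1: fails — Ruv but not Rvv.
F2: ✓.
F3: fails — R30 but not R00.
F4: fails — Rvu but not Ruu.
Valid on: F2.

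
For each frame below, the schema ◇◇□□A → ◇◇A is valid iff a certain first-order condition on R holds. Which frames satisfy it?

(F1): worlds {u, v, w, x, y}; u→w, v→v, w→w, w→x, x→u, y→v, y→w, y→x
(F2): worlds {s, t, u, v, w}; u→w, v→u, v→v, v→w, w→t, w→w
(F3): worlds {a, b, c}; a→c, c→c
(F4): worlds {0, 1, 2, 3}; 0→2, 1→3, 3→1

(F1), (F3), (F4)

Frame correspondent (Sahlqvist): ∀x ∀y (xR²y → ∃w (yR²w ∧ xR²w)) — i.e. a generalized confluence (Geach) condition.
(F1): condition met.
(F2): fails — uR²t but no w* with tR²w* and uR²w*.
(F3): condition met.
(F4): condition met.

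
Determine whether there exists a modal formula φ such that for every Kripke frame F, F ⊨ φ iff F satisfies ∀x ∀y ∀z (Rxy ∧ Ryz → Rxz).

This is a Sahlqvist condition; the 4 axiom □q → □□q defines it.

Definable; □q → □□q defines it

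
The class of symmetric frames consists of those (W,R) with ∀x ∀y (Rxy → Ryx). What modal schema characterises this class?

ψ → □◇ψ

This is symmetry; the standard corresponding axiom is B: ψ → □◇ψ.
Suppose ψ→□◇ψ is valid. Take Rxy and set V(ψ)={x}. Then ψ at x, so □◇ψ at x, so ◇ψ at y, so some z with Ryz has ψ; z=x, i.e. Ryx.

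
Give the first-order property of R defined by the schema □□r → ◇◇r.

∀x ∃w (xR²w ∧ xR²w)

This is a Sahlqvist (Geach-type) schema ◇^0□^2r → □^0◇^2r.
Minimal-valuation argument: fix x; take any y with xR^0y and any z with xR^0z. Set V(r) to the set of worlds R-reachable from y in exactly 2 steps. Then □^2r holds at y, so the antecedent holds at x; validity forces ◇^2r at z, giving a w with zR^2w and yR^2w.
First-order correspondent: ∀x ∃w (xR²w ∧ xR²w).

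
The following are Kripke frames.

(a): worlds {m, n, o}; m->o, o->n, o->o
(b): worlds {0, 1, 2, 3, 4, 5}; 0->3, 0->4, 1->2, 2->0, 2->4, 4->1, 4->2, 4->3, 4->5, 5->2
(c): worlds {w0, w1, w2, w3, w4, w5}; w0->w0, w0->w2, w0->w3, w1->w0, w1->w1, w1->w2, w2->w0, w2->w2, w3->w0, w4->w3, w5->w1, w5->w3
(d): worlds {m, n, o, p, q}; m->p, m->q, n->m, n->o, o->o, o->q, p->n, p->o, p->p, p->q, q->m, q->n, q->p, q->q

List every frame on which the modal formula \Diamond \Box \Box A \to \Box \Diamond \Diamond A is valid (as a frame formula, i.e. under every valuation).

(c), (d)

The schema corresponds to a generalized confluence (Geach) condition: \forall x \forall y \forall z ((xRy \wedge xRz) \to \exists w (y R^2 w \wedge z R^2 w)).
(a): fails — oRn, oRn but no w with nR²w and nR²w.
(b): fails — 0R3, 0R3 but no w with 3R²w and 3R²w.
(c): condition met.
(d): condition met.
Valid on: (c), (d).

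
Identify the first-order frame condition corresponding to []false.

□⊥ is valid iff no world has any successor (otherwise □⊥ fails at any world with one).

Emptiness of R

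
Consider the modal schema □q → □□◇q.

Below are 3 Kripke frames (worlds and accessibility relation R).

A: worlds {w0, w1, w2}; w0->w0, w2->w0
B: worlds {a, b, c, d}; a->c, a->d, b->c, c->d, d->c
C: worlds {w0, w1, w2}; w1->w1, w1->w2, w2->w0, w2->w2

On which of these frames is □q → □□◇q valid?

This is the axiom for a generalized confluence (Geach) condition; its first-order frame correspondent is ∀x ∀z (xR²z → ∃w (xRw ∧ zRw)).
A: condition met.
B: condition met.
C: fails — w1R²w0 but no w with w1Rw and w0Rw.

A, B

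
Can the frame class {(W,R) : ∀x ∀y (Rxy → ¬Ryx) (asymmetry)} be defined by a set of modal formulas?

Modal frame validity is preserved under surjective bounded morphisms.
The 4-cycle (worlds s,t,u,v with s→t→u→v→s) is asymmetric. Mapping every world to a single reflexive point • is a surjective bounded morphism, and the reflexive point is not asymmetric (R•• but asymmetry requires ¬R••).
Hence asymmetry is not modally definable.

No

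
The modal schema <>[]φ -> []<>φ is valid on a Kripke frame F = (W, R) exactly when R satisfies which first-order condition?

Convergence

This schema is the .2 axiom.
Its frame correspondent is convergence — forall x forall y forall z (Rxy & Rxz -> exists w (Ryw & Rzw)).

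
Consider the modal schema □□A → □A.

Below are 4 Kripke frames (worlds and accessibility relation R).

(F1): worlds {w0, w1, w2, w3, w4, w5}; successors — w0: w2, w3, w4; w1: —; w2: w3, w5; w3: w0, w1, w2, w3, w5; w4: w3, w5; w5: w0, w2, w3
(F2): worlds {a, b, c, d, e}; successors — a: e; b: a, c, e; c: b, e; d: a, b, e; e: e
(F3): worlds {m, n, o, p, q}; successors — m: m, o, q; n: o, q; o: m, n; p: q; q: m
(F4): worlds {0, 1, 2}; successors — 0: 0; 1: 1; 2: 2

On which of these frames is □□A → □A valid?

The schema corresponds to density: ∀x ∀y (Rxy → ∃z (Rxz ∧ Rzy)).
(F1): fails — Rw0w4 but no z with Rw0z and Rzw4.
(F2): fails — Rbc but no z with Rbz and Rzc.
(F3): fails — Ron but no z with Roz and Rzn.
(F4): condition met.
Valid on: (F4).

(F4)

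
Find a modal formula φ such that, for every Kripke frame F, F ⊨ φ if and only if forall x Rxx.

□p → p

The condition is reflexivity. The T schema □p → p defines it.
Suppose □p→p is valid. At any x set V(p)={w : Rxw}. Then □p holds at x, so p holds at x, i.e. Rxx.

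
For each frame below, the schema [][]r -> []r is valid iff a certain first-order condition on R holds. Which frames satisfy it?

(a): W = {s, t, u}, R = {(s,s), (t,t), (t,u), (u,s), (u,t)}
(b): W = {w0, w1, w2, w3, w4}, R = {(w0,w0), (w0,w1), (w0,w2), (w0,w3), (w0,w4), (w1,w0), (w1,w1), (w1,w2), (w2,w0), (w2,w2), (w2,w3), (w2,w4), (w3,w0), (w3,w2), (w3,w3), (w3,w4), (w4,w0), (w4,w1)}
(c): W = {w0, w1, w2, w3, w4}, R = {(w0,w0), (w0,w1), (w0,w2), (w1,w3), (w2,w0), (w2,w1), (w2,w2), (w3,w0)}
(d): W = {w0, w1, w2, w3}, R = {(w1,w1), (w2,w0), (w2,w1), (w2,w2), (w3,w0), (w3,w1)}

Frame correspondent (Sahlqvist): forall x forall y (Rxy -> exists z (Rxz & Rzy)) — i.e. density.
(a): holds.
(b): holds.
(c): fails — Rw1w3 but no z with Rw1z and Rzw3.
(d): fails — Rw3w0 but no z with Rw3z and Rzw0.

(a), (b)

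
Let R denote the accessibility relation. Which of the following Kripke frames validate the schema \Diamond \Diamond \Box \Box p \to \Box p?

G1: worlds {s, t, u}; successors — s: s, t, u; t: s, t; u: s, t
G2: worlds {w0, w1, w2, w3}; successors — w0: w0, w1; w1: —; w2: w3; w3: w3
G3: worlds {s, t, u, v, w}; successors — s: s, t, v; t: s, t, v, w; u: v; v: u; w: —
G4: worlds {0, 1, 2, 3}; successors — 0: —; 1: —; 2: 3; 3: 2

G1

This is the axiom for a generalized confluence (Geach) condition; its first-order frame correspondent is \forall x \forall y \forall z ((x R^2 y \wedge xRz) \to \exists w (y R^2 w \wedge z = w)).
G1: condition met.
G2: fails — w0R²w1, w0Rw0 but no w with w1R²w and w0=w.
G3: fails — sR²u, sRs but no w* with uR²w* and s=w*.
G4: fails — 2R²2, 2R3 but no w with 2R²w and 3=w.
Valid on: G1.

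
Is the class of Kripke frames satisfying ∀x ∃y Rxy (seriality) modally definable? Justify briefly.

Definable; □r → ◇r defines it

This is a Sahlqvist condition; the D axiom □r → ◇r defines it.
Suppose □r→◇r is valid. At any x set V(r)=W. Then □r at x, so ◇r at x, so x has a successor.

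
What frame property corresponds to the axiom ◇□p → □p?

Replacing p by ¬p and contraposing gives the equivalent schema ◇p → □◇p.
Suppose ◇p→□◇p is valid. Take Rxy, Rxz and set V(p)={y}. Then ◇p at x, so □◇p at x, so ◇p at z, so some w with Rzw has p; w=y, i.e. Rzy. By symmetry of the argument, Ryz.
Conversely, any frame satisfying ∀x ∀y ∀z (Rxy ∧ Rxz → Ryz) validates the schema.
Frame condition: ∀x ∀y ∀z (Rxy ∧ Rxz → Ryz).

the Euclidean property: ∀x ∀y ∀z (Rxy ∧ Rxz → Ryz)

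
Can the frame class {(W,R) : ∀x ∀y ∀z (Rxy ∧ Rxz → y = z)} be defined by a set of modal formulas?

The condition is partial functionality. A defining modal formula is ◇q → □q.
Suppose ◇q→□q is valid. Take Rxy, Rxz and set V(q)={y}. Then ◇q at x, so □q at x, so q at z, i.e. z=y.

Definable; ◇q → □q defines it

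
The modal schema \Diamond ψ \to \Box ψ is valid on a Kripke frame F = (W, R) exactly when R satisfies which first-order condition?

partial functionality

Suppose ◇ψ→□ψ is valid. Take Rxy, Rxz and set V(ψ)={y}. Then ◇ψ at x, so □ψ at x, so ψ at z, i.e. z=y.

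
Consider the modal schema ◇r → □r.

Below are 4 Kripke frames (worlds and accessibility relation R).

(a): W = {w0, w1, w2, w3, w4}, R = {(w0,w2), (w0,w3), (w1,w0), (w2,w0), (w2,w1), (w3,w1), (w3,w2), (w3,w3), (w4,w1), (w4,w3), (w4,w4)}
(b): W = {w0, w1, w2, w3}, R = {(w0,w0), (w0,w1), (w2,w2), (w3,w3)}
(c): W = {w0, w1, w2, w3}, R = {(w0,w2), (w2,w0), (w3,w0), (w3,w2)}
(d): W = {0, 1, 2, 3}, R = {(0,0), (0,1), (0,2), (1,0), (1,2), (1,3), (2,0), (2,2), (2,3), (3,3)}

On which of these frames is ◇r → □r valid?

The schema corresponds to partial functionality: ∀x ∀y ∀z (Rxy ∧ Rxz → y = z).
(a): fails — w0 sees both w2 and w3.
(b): fails — w0 sees both w0 and w1.
(c): fails — w3 sees both w0 and w2.
(d): fails — 0 sees both 0 and 1.

none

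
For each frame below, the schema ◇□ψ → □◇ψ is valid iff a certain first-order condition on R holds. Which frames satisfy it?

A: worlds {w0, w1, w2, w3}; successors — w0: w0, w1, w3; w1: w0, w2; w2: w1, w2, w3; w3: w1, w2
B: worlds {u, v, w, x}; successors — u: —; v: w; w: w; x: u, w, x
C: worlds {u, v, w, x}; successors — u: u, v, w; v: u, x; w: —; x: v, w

A

The schema corresponds to convergence: ∀x ∀y ∀z (Rxy ∧ Rxz → ∃w (Ryw ∧ Rzw)).
A: ✓.
B: fails — Rxw and Rxu but w and u have no common successor.
C: fails — Ruv and Ruw but v and w have no common successor.
Valid on: A.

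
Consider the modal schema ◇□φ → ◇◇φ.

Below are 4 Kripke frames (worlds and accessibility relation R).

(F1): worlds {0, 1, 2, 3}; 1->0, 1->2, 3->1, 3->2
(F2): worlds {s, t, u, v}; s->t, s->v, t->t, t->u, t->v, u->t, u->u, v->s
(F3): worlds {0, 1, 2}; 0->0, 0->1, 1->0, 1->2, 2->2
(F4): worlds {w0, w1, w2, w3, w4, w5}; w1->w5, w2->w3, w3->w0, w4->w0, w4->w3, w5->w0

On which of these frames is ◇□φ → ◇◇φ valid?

(F2), (F3)

Frame correspondent (Sahlqvist): ∀x ∀y (xRy → ∃w (yRw ∧ xR²w)) — i.e. a generalized confluence (Geach) condition.
(F1): fails — 1R0 but no w with 0Rw and 1R²w.
(F2): holds.
(F3): holds.
(F4): fails — w3Rw0 but no w with w0Rw and w3R²w.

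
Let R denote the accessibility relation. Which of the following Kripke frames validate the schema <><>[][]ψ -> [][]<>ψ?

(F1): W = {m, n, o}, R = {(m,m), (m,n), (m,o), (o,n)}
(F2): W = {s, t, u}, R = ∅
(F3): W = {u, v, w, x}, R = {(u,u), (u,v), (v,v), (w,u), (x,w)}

The schema corresponds to a generalized confluence (Geach) condition: forall x forall y forall z ((x R^2 y & x R^2 z) -> exists w (y R^2 w & zRw)).
(F1): fails — mR²m, mR²n but no w with mR²w and nRw.
(F2): condition met.
(F3): condition met.
Valid on: (F2), (F3).

(F2), (F3)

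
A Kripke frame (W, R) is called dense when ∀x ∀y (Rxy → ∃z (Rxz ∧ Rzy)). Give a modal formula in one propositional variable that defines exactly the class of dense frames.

The condition is density. The C4 schema □□s → □s defines it.
Suppose □□s→□s is valid. Take Rxy and set V(s)={w : xR²w}. Then □□s at x, so □s at x, so s at y, i.e. ∃z(Rxz∧Rzy).

□□s → □s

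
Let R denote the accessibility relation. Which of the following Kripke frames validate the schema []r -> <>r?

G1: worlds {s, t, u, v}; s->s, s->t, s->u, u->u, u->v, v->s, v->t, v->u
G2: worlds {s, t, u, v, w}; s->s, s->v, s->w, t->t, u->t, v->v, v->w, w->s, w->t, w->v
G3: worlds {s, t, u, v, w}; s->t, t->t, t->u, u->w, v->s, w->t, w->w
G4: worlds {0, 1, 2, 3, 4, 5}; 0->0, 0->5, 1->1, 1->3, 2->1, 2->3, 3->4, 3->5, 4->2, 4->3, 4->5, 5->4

G2, G3, G4

The schema corresponds to seriality: forall x exists y Rxy.
G1: fails — world t has no successor.
G2: ✓.
G3: ✓.
G4: ✓.
Valid on: G2, G3, G4.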